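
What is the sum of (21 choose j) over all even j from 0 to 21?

1048576

Half of (1+1)^21 + (1−1)^21 gives the even-index sum: 2^20 = 1048576.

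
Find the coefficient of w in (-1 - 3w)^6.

The general term is C(6,j)·(-1)^j·(-3w)^(6-j); the w^1 term has j = 5.
C(6,5) = 6.
Coefficient = C(6,5) · (-1)^5 · (-3)^1 = 6 · (-1) · (-3) = 18.

18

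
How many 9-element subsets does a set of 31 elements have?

20160075

C(31,9) = (31·30·29·28·27·26·25·24·23) / 9! = 7315688016000 / 362880 = 20160075.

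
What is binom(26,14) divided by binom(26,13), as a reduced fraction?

C(n,k+1)/C(n,k) = (n−k)/(k+1) = (26−13)/(13+1) = 13/14.

13/14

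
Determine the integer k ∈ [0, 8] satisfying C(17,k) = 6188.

C(17,k) increases on 0 ≤ k ≤ 8. C(17,4) = 2380 and C(17,5) = 6188, so k = 5.

5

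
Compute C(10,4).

210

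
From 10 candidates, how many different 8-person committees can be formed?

This is C(10,8) = 45.

45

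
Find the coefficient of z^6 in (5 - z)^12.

The general term is C(12,j)·(5)^j·(-z)^(12-j); the z^6 term has j = 6.
C(12,6) = 924.
Coefficient = C(12,6) · 5^6 = 924 · 15625 = 14437500.

14437500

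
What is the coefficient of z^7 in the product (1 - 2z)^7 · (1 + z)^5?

Coefficient of z^7 = Σ_{j} C(7,j)·(-2)^j·C(5,7-j)·1^(7-j) for j from 2 to 7.
= 84 + (-1400) + 5600 + (-6720) + 2240 + (-128) = -324.

-324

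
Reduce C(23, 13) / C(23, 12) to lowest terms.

11/13

C(n,k+1)/C(n,k) = (n−k)/(k+1) = (23−12)/(12+1) = 11/13.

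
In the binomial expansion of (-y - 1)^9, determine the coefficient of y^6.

The general term is C(9,j)·(-y)^j·(-1)^(9-j); the y^6 term has j = 6.
C(9,6) = 84.
Coefficient = C(9,6) · (-1)^3 = 84 · (-1) = -84.

-84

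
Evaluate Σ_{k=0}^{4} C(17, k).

3214

1 + 17 + 136 + 680 + 2380 = 3214.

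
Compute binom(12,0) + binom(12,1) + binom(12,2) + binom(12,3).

1 + 12 + 66 + 220 = 299.

299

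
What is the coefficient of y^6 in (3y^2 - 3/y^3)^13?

1139940945

General term: C(13,j)·(3y^2)^j·(-3/y^3)^(13-j), with y-exponent 2j − 3(13−j) = 5j − 39.
Set 5j − 39 = 6: j = 9.
C(13,9) = 715; 3^9 = 19683; (-3)^4 = 81.
Coefficient = 715 · 19683 · 81 = 1139940945.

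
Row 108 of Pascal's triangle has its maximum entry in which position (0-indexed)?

54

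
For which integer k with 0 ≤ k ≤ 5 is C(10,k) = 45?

C(10,k) increases on 0 ≤ k ≤ 5. C(10,1) = 10 and C(10,2) = 45, so k = 2.

2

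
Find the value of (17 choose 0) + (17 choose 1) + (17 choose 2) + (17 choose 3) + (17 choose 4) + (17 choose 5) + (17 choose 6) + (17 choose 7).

1 + 17 + 136 + 680 + 2380 + 6188 + 12376 + 19448 = 41226.

41226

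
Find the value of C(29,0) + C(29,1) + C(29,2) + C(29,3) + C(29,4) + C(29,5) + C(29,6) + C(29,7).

2182396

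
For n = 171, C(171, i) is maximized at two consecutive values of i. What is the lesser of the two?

85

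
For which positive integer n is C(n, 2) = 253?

n(n−1)/2 = 253 ⇒ n(n−1) = 506. Since 23·22 = 506, n = 23.

23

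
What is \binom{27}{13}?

20058300

C(27,13) = (27·26·25·24·23·22·21·20·19·18·17·16·15) / 13! = 124903451312640000 / 6227020800 = 20058300.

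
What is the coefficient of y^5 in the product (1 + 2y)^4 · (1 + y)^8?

Coefficient of y^5 = Σ_{j} C(4,j)·2^j·C(8,5-j)·1^(5-j) for j from 0 to 4.
= 56 + 560 + 1344 + 896 + 128 = 2984.

2984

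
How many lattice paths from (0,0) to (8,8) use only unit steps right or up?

Each path is a sequence of 16 steps with 8 rights: C(16,8) = 12870.

12870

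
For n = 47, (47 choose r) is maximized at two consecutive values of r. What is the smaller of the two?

23

For odd n = 47, C(47,r) peaks at r = (n−1)/2 and (n+1)/2; the smaller is 23.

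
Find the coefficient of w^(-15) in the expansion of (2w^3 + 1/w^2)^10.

20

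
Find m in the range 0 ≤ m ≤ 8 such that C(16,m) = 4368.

5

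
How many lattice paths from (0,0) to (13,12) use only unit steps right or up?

5200300

Each path is a sequence of 25 steps with 13 rights: C(25,13) = 5200300.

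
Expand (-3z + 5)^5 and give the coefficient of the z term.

The general term is C(5,j)·(-3z)^j·(5)^(5-j); the z^1 term has j = 1.
C(5,1) = 5.
Coefficient = C(5,1) · (-3)^1 · 5^4 = 5 · (-3) · 625 = -9375.

-9375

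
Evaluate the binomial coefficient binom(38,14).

9669554100

C(38,14) = (38·37·36·35·34·33·32·31·30·29·28·27·26·25) / 14! = 842975203103953920000 / 87178291200 = 9669554100.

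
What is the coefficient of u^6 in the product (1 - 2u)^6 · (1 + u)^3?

48

Coefficient of u^6 = Σ_{j} C(6,j)·(-2)^j·C(3,6-j)·1^(6-j) for j from 3 to 6.
= (-160) + 720 + (-576) + 64 = 48.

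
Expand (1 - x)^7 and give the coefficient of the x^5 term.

The general term is C(7,j)·(1)^j·(-x)^(7-j); the x^5 term has j = 2.
C(7,2) = 21.
Coefficient = C(7,2) · (-1)^5 = 21 · (-1) = -21.

-21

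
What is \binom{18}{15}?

816

C(18,15) = C(18,3) by symmetry.
C(18,3) = (18·17·16) / 3! = 4896 / 6 = 816.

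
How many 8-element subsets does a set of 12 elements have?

495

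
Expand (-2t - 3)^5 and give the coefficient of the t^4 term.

The general term is C(5,j)·(-2t)^j·(-3)^(5-j); the t^4 term has j = 4.
C(5,4) = 5.
Coefficient = C(5,4) · (-2)^4 · (-3)^1 = 5 · 16 · (-3) = -240.

-240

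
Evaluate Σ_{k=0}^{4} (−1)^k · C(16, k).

The partial alternating sum Σ_{k=0}^{4} (−1)^k C(16,k) = (−1)^4 C(15,4) = 1365.

1365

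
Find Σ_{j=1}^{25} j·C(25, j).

419430400

Since j·C(25,j) = 25·C(24,j−1), the sum is 25·2^24 = 25·16777216 = 419430400.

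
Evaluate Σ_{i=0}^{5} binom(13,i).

2380

1 + 13 + 78 + 286 + 715 + 1287 = 2380.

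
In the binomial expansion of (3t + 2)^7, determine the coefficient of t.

The general term is C(7,j)·(3t)^j·(2)^(7-j); the t^1 term has j = 1.
C(7,1) = 7.
Coefficient = C(7,1) · 3^1 · 2^6 = 7 · 3 · 64 = 1344.

1344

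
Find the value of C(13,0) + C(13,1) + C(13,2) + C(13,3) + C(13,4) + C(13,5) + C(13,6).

4096

1 + 13 + 78 + 286 + 715 + 1287 + 1716 = 4096.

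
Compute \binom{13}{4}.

C(13,4) = (13·12·11·10) / 4! = 17160 / 24 = 715.

715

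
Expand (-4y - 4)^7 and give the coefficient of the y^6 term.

The general term is C(7,j)·(-4y)^j·(-4)^(7-j); the y^6 term has j = 6.
C(7,6) = 7.
Coefficient = C(7,6) · (-4)^6 · (-4)^1 = 7 · 4096 · (-4) = -114688.

-114688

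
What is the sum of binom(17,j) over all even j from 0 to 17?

65536

Half of (1+1)^17 + (1−1)^17 gives the even-index sum: 2^16 = 65536.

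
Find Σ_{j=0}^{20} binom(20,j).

1048576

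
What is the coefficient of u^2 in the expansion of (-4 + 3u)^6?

The general term is C(6,j)·(-4)^j·(3u)^(6-j); the u^2 term has j = 4.
C(6,4) = 15.
Coefficient = C(6,4) · (-4)^4 · 3^2 = 15 · 256 · 9 = 34560.

34560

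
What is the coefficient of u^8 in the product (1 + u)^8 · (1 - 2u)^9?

Coefficient of u^8 = Σ_{j} C(8,j)·1^j·C(9,8-j)·(-2)^(8-j) for j from 0 to 8.
= 2304 + (-36864) + 150528 + (-225792) + 141120 + (-37632) + 4032 + (-144) + 1 = -2447.

-2447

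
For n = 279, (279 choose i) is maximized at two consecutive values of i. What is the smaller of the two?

139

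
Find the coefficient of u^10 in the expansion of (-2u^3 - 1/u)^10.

8064

General term: C(10,j)·(-2u^3)^j·(-1/u)^(10-j), with u-exponent 3j − 1(10−j) = 4j − 10.
Set 4j − 10 = 10: j = 5.
C(10,5) = 252; (-2)^5 = -32; (-1)^5 = -1.
Coefficient = 252 · (-32) · (-1) = 8064.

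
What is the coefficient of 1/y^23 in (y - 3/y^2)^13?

6908733

General term: C(13,j)·(y)^j·(-3/y^2)^(13-j), with y-exponent 1j − 2(13−j) = 3j − 26.
Set 3j − 26 = -23: j = 1.
C(13,1) = 13; 1^1 = 1; (-3)^12 = 531441.
Coefficient = 13 · 1 · 531441 = 6908733.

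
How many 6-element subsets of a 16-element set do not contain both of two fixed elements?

All 6-subsets: C(16,6) = 8008. Those containing both fixed elements: C(14,4) = 1001.
8008 − 1001 = 7007.

7007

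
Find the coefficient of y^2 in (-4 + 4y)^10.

The general term is C(10,j)·(-4)^j·(4y)^(10-j); the y^2 term has j = 8.
C(10,8) = 45.
Coefficient = C(10,8) · (-4)^8 · 4^2 = 45 · 65536 · 16 = 47185920.

47185920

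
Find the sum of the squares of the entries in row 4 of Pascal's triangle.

70

Σ C(4,r)² is the coefficient of x^4 in (1+x)^4(1+x)^4 = (1+x)^8, i.e. C(8,4) = 70.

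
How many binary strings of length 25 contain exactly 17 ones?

Choose the 17 positions: C(25,17) = 1081575.

1081575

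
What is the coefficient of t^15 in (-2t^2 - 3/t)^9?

-6912

General term: C(9,j)·(-2t^2)^j·(-3/t)^(9-j), with t-exponent 2j − 1(9−j) = 3j − 9.
Set 3j − 9 = 15: j = 8.
C(9,8) = 9; (-2)^8 = 256; (-3)^1 = -3.
Coefficient = 9 · 256 · (-3) = -6912.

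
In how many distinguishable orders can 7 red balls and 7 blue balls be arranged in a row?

3432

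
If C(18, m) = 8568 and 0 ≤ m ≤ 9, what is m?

5

C(18,m) increases on 0 ≤ m ≤ 9. C(18,4) = 3060 and C(18,5) = 8568, so m = 5.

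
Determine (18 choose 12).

18564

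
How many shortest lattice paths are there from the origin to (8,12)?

Each path is a sequence of 20 steps with 8 rights: C(20,8) = 125970.

125970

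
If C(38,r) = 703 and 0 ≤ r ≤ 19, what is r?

C(38,r) increases on 0 ≤ r ≤ 19. C(38,1) = 38 and C(38,2) = 703, so r = 2.

2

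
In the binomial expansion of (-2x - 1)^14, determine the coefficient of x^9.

1025024

The general term is C(14,j)·(-2x)^j·(-1)^(14-j); the x^9 term has j = 9.
C(14,9) = 2002.
Coefficient = C(14,9) · (-2)^9 · (-1)^5 = 2002 · (-512) · (-1) = 1025024.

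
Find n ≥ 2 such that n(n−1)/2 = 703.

n(n−1)/2 = 703 ⇒ n(n−1) = 1406. Since 38·37 = 1406, n = 38.

38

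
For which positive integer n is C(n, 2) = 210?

21

n(n−1)/2 = 210 ⇒ n(n−1) = 420. Since 21·20 = 420, n = 21.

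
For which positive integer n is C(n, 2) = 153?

18

n(n−1)/2 = 153 ⇒ n(n−1) = 306. Since 18·17 = 306, n = 18.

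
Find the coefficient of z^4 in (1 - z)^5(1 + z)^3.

0

Coefficient of z^4 = Σ_{j} C(5,j)·(-1)^j·C(3,4-j)·1^(4-j) for j from 1 to 4.
= (-5) + 30 + (-30) + 5 = 0.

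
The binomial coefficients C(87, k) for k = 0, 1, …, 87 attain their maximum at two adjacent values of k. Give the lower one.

43

For odd n = 87, C(87,k) peaks at k = (n−1)/2 and (n+1)/2; the lower is 43.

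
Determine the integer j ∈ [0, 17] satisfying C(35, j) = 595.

2

C(35,j) increases on 0 ≤ j ≤ 17. C(35,1) = 35 and C(35,2) = 595, so j = 2.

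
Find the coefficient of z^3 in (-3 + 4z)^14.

The general term is C(14,j)·(-3)^j·(4z)^(14-j); the z^3 term has j = 11.
C(14,11) = 364.
Coefficient = C(14,11) · (-3)^11 · 4^3 = 364 · (-177147) · 64 = -4126816512.

-4126816512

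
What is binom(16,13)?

C(16,13) = C(16,3) by symmetry.
C(16,3) = (16·15·14) / 3! = 3360 / 6 = 560.

560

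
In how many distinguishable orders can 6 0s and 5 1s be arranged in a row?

Choose positions for the 0s: C(11,6) = 462.

462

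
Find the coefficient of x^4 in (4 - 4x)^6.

61440

The general term is C(6,j)·(4)^j·(-4x)^(6-j); the x^4 term has j = 2.
C(6,2) = 15.
Coefficient = C(6,2) · 4^2 · (-4)^4 = 15 · 16 · 256 = 61440.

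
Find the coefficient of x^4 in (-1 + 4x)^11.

The general term is C(11,j)·(-1)^j·(4x)^(11-j); the x^4 term has j = 7.
C(11,7) = 330.
Coefficient = C(11,7) · (-1)^7 · 4^4 = 330 · (-1) · 256 = -84480.

-84480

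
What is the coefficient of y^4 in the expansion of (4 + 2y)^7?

35840

The general term is C(7,j)·(4)^j·(2y)^(7-j); the y^4 term has j = 3.
C(7,3) = 35.
Coefficient = C(7,3) · 4^3 · 2^4 = 35 · 64 · 16 = 35840.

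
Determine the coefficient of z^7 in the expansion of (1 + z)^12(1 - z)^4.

Coefficient of z^7 = Σ_{j} C(12,j)·1^j·C(4,7-j)·(-1)^(7-j) for j from 3 to 7.
= 220 + (-1980) + 4752 + (-3696) + 792 = 88.

88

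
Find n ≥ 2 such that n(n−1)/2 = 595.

35

n(n−1)/2 = 595 ⇒ n(n−1) = 1190. Since 35·34 = 1190, n = 35.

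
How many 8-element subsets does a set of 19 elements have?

C(19,8) = (19·18·17·16·15·14·13·12) / 8! = 3047466240 / 40320 = 75582.

75582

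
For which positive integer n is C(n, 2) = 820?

n(n−1)/2 = 820 ⇒ n(n−1) = 1640. Since 41·40 = 1640, n = 41.

41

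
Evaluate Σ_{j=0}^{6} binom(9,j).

1 + 9 + 36 + 84 + 126 + 126 + 84 = 466.

466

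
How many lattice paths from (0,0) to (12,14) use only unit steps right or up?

Each path is a sequence of 26 steps with 12 rights: C(26,12) = 9657700.

9657700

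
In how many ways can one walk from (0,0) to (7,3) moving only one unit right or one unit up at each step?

120

Each path is a sequence of 10 steps with 7 rights: C(10,7) = 120.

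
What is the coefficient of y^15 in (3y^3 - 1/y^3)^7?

-5103

General term: C(7,j)·(3y^3)^j·(-1/y^3)^(7-j), with y-exponent 3j − 3(7−j) = 6j − 21.
Set 6j − 21 = 15: j = 6.
C(7,6) = 7; 3^6 = 729; (-1)^1 = -1.
Coefficient = 7 · 729 · (-1) = -5103.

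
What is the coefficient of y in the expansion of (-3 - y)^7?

The general term is C(7,j)·(-3)^j·(-y)^(7-j); the y^1 term has j = 6.
C(7,6) = 7.
Coefficient = C(7,6) · (-3)^6 · (-1)^1 = 7 · 729 · (-1) = -5103.

-5103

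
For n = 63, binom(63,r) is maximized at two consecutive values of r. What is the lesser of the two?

31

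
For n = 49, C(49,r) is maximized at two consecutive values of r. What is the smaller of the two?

24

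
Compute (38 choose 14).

9669554100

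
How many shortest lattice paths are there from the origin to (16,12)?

Each path is a sequence of 28 steps with 16 rights: C(28,16) = 30421755.

30421755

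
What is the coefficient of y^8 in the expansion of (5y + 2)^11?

515625000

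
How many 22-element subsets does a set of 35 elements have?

1476337800

C(35,22) = C(35,13) by symmetry.
C(35,13) = (35·34·33·32·31·30·29·28·27·26·25·24·23) / 13! = 9193186188426240000 / 6227020800 = 1476337800.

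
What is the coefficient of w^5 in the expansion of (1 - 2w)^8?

-1792

The general term is C(8,j)·(1)^j·(-2w)^(8-j); the w^5 term has j = 3.
C(8,3) = 56.
Coefficient = C(8,3) · (-2)^5 = 56 · (-32) = -1792.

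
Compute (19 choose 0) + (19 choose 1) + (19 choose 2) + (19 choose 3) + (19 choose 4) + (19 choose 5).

16664

1 + 19 + 171 + 969 + 3876 + 11628 = 16664.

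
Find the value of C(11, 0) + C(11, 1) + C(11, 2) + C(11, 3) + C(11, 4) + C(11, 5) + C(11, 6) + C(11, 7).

1816

1 + 11 + 55 + 165 + 330 + 462 + 462 + 330 = 1816.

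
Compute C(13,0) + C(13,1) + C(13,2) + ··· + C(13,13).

8192

The entries of row 13 sum to 2^13 = 8192.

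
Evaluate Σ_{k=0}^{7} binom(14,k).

1 + 14 + 91 + 364 + 1001 + 2002 + 3003 + 3432 = 9908.

9908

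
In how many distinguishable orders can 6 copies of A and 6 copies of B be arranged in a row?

924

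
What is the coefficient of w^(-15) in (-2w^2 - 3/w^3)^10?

General term: C(10,j)·(-2w^2)^j·(-3/w^3)^(10-j), with w-exponent 2j − 3(10−j) = 5j − 30.
Set 5j − 30 = -15: j = 3.
C(10,3) = 120; (-2)^3 = -8; (-3)^7 = -2187.
Coefficient = 120 · (-8) · (-2187) = 2099520.

2099520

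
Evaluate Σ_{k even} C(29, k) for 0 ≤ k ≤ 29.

Half of (1+1)^29 + (1−1)^29 gives the even-index sum: 2^28 = 268435456.

268435456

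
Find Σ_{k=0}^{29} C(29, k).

536870912

Setting x = 1 in (1+x)^29 gives Σ C(29,k) = 2^29 = 536870912.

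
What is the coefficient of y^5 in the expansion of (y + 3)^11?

336798

The general term is C(11,j)·(y)^j·(3)^(11-j); the y^5 term has j = 5.
C(11,5) = 462.
Coefficient = C(11,5) · 3^6 = 462 · 729 = 336798.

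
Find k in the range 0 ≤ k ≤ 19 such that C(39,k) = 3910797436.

12

C(39,k) increases on 0 ≤ k ≤ 19. C(39,11) = 1676056044 and C(39,12) = 3910797436, so k = 12.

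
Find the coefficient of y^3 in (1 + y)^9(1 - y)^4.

Coefficient of y^3 = Σ_{j} C(9,j)·1^j·C(4,3-j)·(-1)^(3-j) for j from 0 to 3.
= (-4) + 54 + (-144) + 84 = -10.

-10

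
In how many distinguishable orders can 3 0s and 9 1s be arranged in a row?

220

Choose positions for the 0s: C(12,3) = 220.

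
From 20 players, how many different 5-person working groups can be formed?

This is C(20,5) = 15504.

15504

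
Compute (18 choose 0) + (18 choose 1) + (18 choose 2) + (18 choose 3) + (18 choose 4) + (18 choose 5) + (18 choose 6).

1 + 18 + 153 + 816 + 3060 + 8568 + 18564 = 31180.

31180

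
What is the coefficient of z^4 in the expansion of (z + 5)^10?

The general term is C(10,j)·(z)^j·(5)^(10-j); the z^4 term has j = 4.
C(10,4) = 210.
Coefficient = C(10,4) · 5^6 = 210 · 15625 = 3281250.

3281250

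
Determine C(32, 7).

C(32,7) = (32·31·30·29·28·27·26) / 7! = 16963914240 / 5040 = 3365856.

3365856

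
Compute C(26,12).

9657700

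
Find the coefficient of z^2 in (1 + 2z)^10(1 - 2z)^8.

-28

Coefficient of z^2 = Σ_{j} C(10,j)·2^j·C(8,2-j)·(-2)^(2-j) for j from 0 to 2.
= 112 + (-320) + 180 = -28.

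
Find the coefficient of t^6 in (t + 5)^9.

10500

The general term is C(9,j)·(t)^j·(5)^(9-j); the t^6 term has j = 6.
C(9,6) = 84.
Coefficient = C(9,6) · 5^3 = 84 · 125 = 10500.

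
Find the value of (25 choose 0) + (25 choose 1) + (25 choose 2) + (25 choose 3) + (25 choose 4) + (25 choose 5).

68406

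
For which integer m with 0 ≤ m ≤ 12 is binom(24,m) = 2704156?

C(24,m) increases on 0 ≤ m ≤ 12. C(24,11) = 2496144 and C(24,12) = 2704156, so m = 12.

12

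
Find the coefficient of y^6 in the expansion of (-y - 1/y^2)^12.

66

General term: C(12,j)·(-y)^j·(-1/y^2)^(12-j), with y-exponent 1j − 2(12−j) = 3j − 24.
Set 3j − 24 = 6: j = 10.
C(12,10) = 66; (-1)^10 = 1; (-1)^2 = 1.
Coefficient = 66 · 1 · 1 = 66.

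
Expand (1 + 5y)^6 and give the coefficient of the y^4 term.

9375

The general term is C(6,j)·(1)^j·(5y)^(6-j); the y^4 term has j = 2.
C(6,2) = 15.
Coefficient = C(6,2) · 5^4 = 15 · 625 = 9375.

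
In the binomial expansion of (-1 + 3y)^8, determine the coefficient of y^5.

-13608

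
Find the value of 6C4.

15

C(6,4) = C(6,2) by symmetry.
C(6,2) = (6·5) / 2! = 30 / 2 = 15.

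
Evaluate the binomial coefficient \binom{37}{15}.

9364199760

C(37,15) = (37·36·35·34·33·32·31·30·29·28·27·26·25·24·23) / 15! = 12245324002983751680000 / 1307674368000 = 9364199760.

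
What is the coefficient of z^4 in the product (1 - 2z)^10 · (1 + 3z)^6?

Coefficient of z^4 = Σ_{j} C(10,j)·(-2)^j·C(6,4-j)·3^(4-j) for j from 0 to 4.
= 1215 + (-10800) + 24300 + (-17280) + 3360 = 795.

795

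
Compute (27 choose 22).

80730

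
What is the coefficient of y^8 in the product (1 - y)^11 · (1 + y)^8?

-98

Coefficient of y^8 = Σ_{j} C(11,j)·(-1)^j·C(8,8-j)·1^(8-j) for j from 0 to 8.
= 1 + (-88) + 1540 + (-9240) + 23100 + (-25872) + 12936 + (-2640) + 165 = -98.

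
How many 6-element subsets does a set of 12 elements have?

924

C(12,6) = (12·11·10·9·8·7) / 6! = 665280 / 720 = 924.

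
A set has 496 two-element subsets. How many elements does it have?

32

n(n−1)/2 = 496 ⇒ n(n−1) = 992. Since 32·31 = 992, n = 32.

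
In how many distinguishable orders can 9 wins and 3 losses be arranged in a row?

220

Choose positions for the wins: C(12,9) = 220.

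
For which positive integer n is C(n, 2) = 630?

36

n(n−1)/2 = 630 ⇒ n(n−1) = 1260. Since 36·35 = 1260, n = 36.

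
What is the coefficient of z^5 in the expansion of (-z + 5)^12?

The general term is C(12,j)·(-z)^j·(5)^(12-j); the z^5 term has j = 5.
C(12,5) = 792.
Coefficient = C(12,5) · (-1)^5 · 5^7 = 792 · (-1) · 78125 = -61875000.

-61875000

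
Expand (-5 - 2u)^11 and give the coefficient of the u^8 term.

The general term is C(11,j)·(-5)^j·(-2u)^(11-j); the u^8 term has j = 3.
C(11,3) = 165.
Coefficient = C(11,3) · (-5)^3 · (-2)^8 = 165 · (-125) · 256 = -5280000.

-5280000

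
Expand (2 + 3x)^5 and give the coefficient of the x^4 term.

The general term is C(5,j)·(2)^j·(3x)^(5-j); the x^4 term has j = 1.
C(5,1) = 5.
Coefficient = C(5,1) · 2^1 · 3^4 = 5 · 2 · 81 = 810.

810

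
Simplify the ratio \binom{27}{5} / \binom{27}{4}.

23/5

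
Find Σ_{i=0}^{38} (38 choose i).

274877906944

Setting x = 1 in (1+x)^38 gives Σ C(38,i) = 2^38 = 274877906944.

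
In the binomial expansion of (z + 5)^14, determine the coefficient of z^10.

625625

The general term is C(14,j)·(z)^j·(5)^(14-j); the z^10 term has j = 10.
C(14,10) = 1001.
Coefficient = C(14,10) · 5^4 = 1001 · 625 = 625625.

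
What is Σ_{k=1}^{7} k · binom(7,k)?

Since k·C(7,k) = 7·C(6,k−1), the sum is 7·2^6 = 7·64 = 448.

448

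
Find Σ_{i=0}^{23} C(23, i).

The entries of row 23 sum to 2^23 = 8388608.

8388608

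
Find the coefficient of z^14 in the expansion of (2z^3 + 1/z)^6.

General term: C(6,j)·(2z^3)^j·(1/z)^(6-j), with z-exponent 3j − 1(6−j) = 4j − 6.
Set 4j − 6 = 14: j = 5.
C(6,5) = 6; 2^5 = 32; 1^1 = 1.
Coefficient = 6 · 32 · 1 = 192.

192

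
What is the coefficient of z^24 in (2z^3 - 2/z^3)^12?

General term: C(12,j)·(2z^3)^j·(-2/z^3)^(12-j), with z-exponent 3j − 3(12−j) = 6j − 36.
Set 6j − 36 = 24: j = 10.
C(12,10) = 66; 2^10 = 1024; (-2)^2 = 4.
Coefficient = 66 · 1024 · 4 = 270336.

270336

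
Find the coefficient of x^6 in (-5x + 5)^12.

The general term is C(12,j)·(-5x)^j·(5)^(12-j); the x^6 term has j = 6.
C(12,6) = 924.
Coefficient = C(12,6) · (-5)^6 · 5^6 = 924 · 15625 · 15625 = 225585937500.

225585937500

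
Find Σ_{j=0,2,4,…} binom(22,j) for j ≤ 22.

2097152

Half of (1+1)^22 + (1−1)^22 gives the even-index sum: 2^21 = 2097152.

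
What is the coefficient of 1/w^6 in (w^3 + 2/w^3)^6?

240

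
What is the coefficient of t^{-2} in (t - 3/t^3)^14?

81081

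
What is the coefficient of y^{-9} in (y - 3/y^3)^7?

2835

General term: C(7,j)·(y)^j·(-3/y^3)^(7-j), with y-exponent 1j − 3(7−j) = 4j − 21.
Set 4j − 21 = -9: j = 3.
C(7,3) = 35; 1^3 = 1; (-3)^4 = 81.
Coefficient = 35 · 1 · 81 = 2835.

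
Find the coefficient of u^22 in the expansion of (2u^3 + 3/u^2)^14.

83026944

General term: C(14,j)·(2u^3)^j·(3/u^2)^(14-j), with u-exponent 3j − 2(14−j) = 5j − 28.
Set 5j − 28 = 22: j = 10.
C(14,10) = 1001; 2^10 = 1024; 3^4 = 81.
Coefficient = 1001 · 1024 · 81 = 83026944.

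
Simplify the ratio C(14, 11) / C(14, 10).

C(n,k+1)/C(n,k) = (n−k)/(k+1) = (14−10)/(10+1) = 4/11.

4/11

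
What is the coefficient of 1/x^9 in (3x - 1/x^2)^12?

-192456

General term: C(12,j)·(3x)^j·(-1/x^2)^(12-j), with x-exponent 1j − 2(12−j) = 3j − 24.
Set 3j − 24 = -9: j = 5.
C(12,5) = 792; 3^5 = 243; (-1)^7 = -1.
Coefficient = 792 · 243 · (-1) = -192456.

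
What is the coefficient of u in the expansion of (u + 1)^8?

The general term is C(8,j)·(u)^j·(1)^(8-j); the u^1 term has j = 1.
C(8,1) = 8.
Coefficient = C(8,1) = 8.

8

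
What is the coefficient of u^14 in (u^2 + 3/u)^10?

405

General term: C(10,j)·(u^2)^j·(3/u)^(10-j), with u-exponent 2j − 1(10−j) = 3j − 10.
Set 3j − 10 = 14: j = 8.
C(10,8) = 45; 1^8 = 1; 3^2 = 9.
Coefficient = 45 · 1 · 9 = 405.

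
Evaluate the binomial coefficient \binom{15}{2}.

105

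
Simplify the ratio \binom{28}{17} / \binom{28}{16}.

12/17

C(n,k+1)/C(n,k) = (n−k)/(k+1) = (28−16)/(16+1) = 12/17.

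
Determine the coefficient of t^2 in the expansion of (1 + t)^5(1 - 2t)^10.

90

Coefficient of t^2 = Σ_{j} C(5,j)·1^j·C(10,2-j)·(-2)^(2-j) for j from 0 to 2.
= 180 + (-100) + 10 = 90.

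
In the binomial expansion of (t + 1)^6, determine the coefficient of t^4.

The general term is C(6,j)·(t)^j·(1)^(6-j); the t^4 term has j = 4.
C(6,4) = 15.
Coefficient = C(6,4) = 15.

15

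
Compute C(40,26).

23206929840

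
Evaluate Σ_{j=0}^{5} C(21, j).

1 + 21 + 210 + 1330 + 5985 + 20349 = 27896.

27896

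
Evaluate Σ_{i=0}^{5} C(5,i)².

252

Σ C(5,i)² is the coefficient of x^5 in (1+x)^5(1+x)^5 = (1+x)^10, i.e. C(10,5) = 252.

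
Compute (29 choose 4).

23751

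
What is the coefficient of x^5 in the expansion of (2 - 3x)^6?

The general term is C(6,j)·(2)^j·(-3x)^(6-j); the x^5 term has j = 1.
C(6,1) = 6.
Coefficient = C(6,1) · 2^1 · (-3)^5 = 6 · 2 · (-243) = -2916.

-2916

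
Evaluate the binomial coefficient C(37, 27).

348330136

C(37,27) = C(37,10) by symmetry.
C(37,10) = (37·36·35·34·33·32·31·30·29·28) / 10! = 1264020397516800 / 3628800 = 348330136.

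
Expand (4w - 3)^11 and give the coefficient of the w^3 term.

The general term is C(11,j)·(4w)^j·(-3)^(11-j); the w^3 term has j = 3.
C(11,3) = 165.
Coefficient = C(11,3) · 4^3 · (-3)^8 = 165 · 64 · 6561 = 69284160.

69284160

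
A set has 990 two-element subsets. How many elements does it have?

45

n(n−1)/2 = 990 ⇒ n(n−1) = 1980. Since 45·44 = 1980, n = 45.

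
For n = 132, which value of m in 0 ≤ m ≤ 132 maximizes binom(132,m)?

C(132,m) is maximized at m = 132/2 = 66.

66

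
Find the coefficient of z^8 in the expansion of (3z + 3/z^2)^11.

1948617

General term: C(11,j)·(3z)^j·(3/z^2)^(11-j), with z-exponent 1j − 2(11−j) = 3j − 22.
Set 3j − 22 = 8: j = 10.
C(11,10) = 11; 3^10 = 59049; 3^1 = 3.
Coefficient = 11 · 59049 · 3 = 1948617.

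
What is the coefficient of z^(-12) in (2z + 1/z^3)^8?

448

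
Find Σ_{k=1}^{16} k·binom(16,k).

Differentiating (1+x)^16 and setting x=1: Σ k·C(16,k) = 16·2^15 = 524288.

524288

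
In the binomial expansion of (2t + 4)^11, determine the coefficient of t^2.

The general term is C(11,j)·(2t)^j·(4)^(11-j); the t^2 term has j = 2.
C(11,2) = 55.
Coefficient = C(11,2) · 2^2 · 4^9 = 55 · 4 · 262144 = 57671680.

57671680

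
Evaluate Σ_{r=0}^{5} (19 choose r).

16664

1 + 19 + 171 + 969 + 3876 + 11628 = 16664.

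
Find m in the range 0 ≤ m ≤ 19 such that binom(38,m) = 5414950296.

13

C(38,m) increases on 0 ≤ m ≤ 19. C(38,12) = 2707475148 and C(38,13) = 5414950296, so m = 13.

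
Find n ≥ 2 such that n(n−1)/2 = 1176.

n(n−1)/2 = 1176 ⇒ n(n−1) = 2352. Since 49·48 = 2352, n = 49.

49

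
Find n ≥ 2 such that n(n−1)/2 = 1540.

56

n(n−1)/2 = 1540 ⇒ n(n−1) = 3080. Since 56·55 = 3080, n = 56.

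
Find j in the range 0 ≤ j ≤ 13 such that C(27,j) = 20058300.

13

C(27,j) increases on 0 ≤ j ≤ 13. C(27,12) = 17383860 and C(27,13) = 20058300, so j = 13.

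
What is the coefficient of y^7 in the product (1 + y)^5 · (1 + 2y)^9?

Coefficient of y^7 = Σ_{j} C(5,j)·1^j·C(9,7-j)·2^(7-j) for j from 0 to 5.
= 4608 + 26880 + 40320 + 20160 + 3360 + 144 = 95472.

95472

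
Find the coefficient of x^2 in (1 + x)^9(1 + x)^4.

(1 + x)^9(1 + x)^4 = (1 + x)^13, so the coefficient of x^2 is C(13,2)·1^2 = 78·1 = 78.

78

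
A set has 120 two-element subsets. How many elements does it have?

n(n−1)/2 = 120 ⇒ n(n−1) = 240. Since 16·15 = 240, n = 16.

16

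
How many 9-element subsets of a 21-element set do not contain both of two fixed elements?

243542

All 9-subsets: C(21,9) = 293930. Those containing both fixed elements: C(19,7) = 50388.
293930 − 50388 = 243542.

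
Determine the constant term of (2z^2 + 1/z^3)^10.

13440

General term: C(10,j)·(2z^2)^j·(1/z^3)^(10-j), with z-exponent 2j − 3(10−j) = 5j − 30.
Set 5j − 30 = 0: j = 6.
C(10,6) = 210; 2^6 = 64; 1^4 = 1.
Coefficient = 210 · 64 · 1 = 13440.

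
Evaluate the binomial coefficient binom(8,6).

28

C(8,6) = C(8,2) by symmetry.
C(8,2) = (8·7) / 2! = 56 / 2 = 28.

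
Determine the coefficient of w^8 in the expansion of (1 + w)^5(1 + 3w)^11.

Coefficient of w^8 = Σ_{j} C(5,j)·1^j·C(11,8-j)·3^(8-j) for j from 0 to 5.
= 1082565 + 3608550 + 3367980 + 1122660 + 133650 + 4455 = 9319860.

9319860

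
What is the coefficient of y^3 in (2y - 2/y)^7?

2688

General term: C(7,j)·(2y)^j·(-2/y)^(7-j), with y-exponent 1j − 1(7−j) = 2j − 7.
Set 2j − 7 = 3: j = 5.
C(7,5) = 21; 2^5 = 32; (-2)^2 = 4.
Coefficient = 21 · 32 · 4 = 2688.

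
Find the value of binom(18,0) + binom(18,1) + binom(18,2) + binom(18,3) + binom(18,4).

1 + 18 + 153 + 816 + 3060 = 4048.

4048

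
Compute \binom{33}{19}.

C(33,19) = C(33,14) by symmetry.
C(33,14) = (33·32·31·30·29·28·27·26·25·24·23·22·21·20) / 14! = 71382386874839040000 / 87178291200 = 818809200.

818809200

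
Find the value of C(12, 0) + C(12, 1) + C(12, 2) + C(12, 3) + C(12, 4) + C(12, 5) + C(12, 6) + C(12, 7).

3302

1 + 12 + 66 + 220 + 495 + 792 + 924 + 792 = 3302.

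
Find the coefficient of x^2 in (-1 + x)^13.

-78

The general term is C(13,j)·(-1)^j·(x)^(13-j); the x^2 term has j = 11.
C(13,11) = 78.
Coefficient = C(13,11) · (-1)^11 = 78 · (-1) = -78.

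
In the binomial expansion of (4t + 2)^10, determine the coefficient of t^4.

3440640

The general term is C(10,j)·(4t)^j·(2)^(10-j); the t^4 term has j = 4.
C(10,4) = 210.
Coefficient = C(10,4) · 4^4 · 2^6 = 210 · 256 · 64 = 3440640.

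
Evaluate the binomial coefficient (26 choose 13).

10400600

C(26,13) = (26·25·24·23·22·21·20·19·18·17·16·15·14) / 13! = 64764752532480000 / 6227020800 = 10400600.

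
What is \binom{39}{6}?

C(39,6) = (39·38·37·36·35·34) / 6! = 2349088560 / 720 = 3262623.

3262623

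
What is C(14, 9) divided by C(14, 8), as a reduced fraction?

C(n,k+1)/C(n,k) = (n−k)/(k+1) = (14−8)/(8+1) = 6/9 = 2/3.

2/3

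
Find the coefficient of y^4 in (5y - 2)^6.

The general term is C(6,j)·(5y)^j·(-2)^(6-j); the y^4 term has j = 4.
C(6,4) = 15.
Coefficient = C(6,4) · 5^4 · (-2)^2 = 15 · 625 · 4 = 37500.

37500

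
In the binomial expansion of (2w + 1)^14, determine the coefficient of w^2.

364

The general term is C(14,j)·(2w)^j·(1)^(14-j); the w^2 term has j = 2.
C(14,2) = 91.
Coefficient = C(14,2) · 2^2 = 91 · 4 = 364.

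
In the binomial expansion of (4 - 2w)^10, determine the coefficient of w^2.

11796480

The general term is C(10,j)·(4)^j·(-2w)^(10-j); the w^2 term has j = 8.
C(10,8) = 45.
Coefficient = C(10,8) · 4^8 · (-2)^2 = 45 · 65536 · 4 = 11796480.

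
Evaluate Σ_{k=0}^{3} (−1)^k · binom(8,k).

The partial alternating sum Σ_{k=0}^{3} (−1)^k C(8,k) = (−1)^3 C(7,3) = -35.

-35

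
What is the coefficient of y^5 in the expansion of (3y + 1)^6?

The general term is C(6,j)·(3y)^j·(1)^(6-j); the y^5 term has j = 5.
C(6,5) = 6.
Coefficient = C(6,5) · 3^5 = 6 · 243 = 1458.

1458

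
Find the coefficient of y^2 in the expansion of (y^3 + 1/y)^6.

15

General term: C(6,j)·(y^3)^j·(1/y)^(6-j), with y-exponent 3j − 1(6−j) = 4j − 6.
Set 4j − 6 = 2: j = 2.
C(6,2) = 15; 1^2 = 1; 1^4 = 1.
Coefficient = 15 · 1 · 1 = 15.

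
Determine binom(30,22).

C(30,22) = C(30,8) by symmetry.
C(30,8) = (30·29·28·27·26·25·24·23) / 8! = 235989936000 / 40320 = 5852925.

5852925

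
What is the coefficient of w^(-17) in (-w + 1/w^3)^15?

-6435

General term: C(15,j)·(-w)^j·(1/w^3)^(15-j), with w-exponent 1j − 3(15−j) = 4j − 45.
Set 4j − 45 = -17: j = 7.
C(15,7) = 6435; (-1)^7 = -1; 1^8 = 1.
Coefficient = 6435 · (-1) · 1 = -6435.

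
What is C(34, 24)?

C(34,24) = C(34,10) by symmetry.
C(34,10) = (34·33·32·31·30·29·28·27·26·25) / 10! = 475837794432000 / 3628800 = 131128140.

131128140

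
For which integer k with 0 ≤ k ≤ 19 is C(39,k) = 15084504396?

14

C(39,k) increases on 0 ≤ k ≤ 19. C(39,13) = 8122425444 and C(39,14) = 15084504396, so k = 14.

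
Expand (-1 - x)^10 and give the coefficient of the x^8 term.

45

The general term is C(10,j)·(-1)^j·(-x)^(10-j); the x^8 term has j = 2.
C(10,2) = 45.
Coefficient = C(10,2) = 45.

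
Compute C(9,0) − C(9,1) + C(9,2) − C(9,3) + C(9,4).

70

The partial alternating sum Σ_{k=0}^{4} (−1)^k C(9,k) = (−1)^4 C(8,4) = 70.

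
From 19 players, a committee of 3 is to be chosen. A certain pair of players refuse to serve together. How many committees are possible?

All 3-subsets: C(19,3) = 969. Those containing both fixed elements: C(17,1) = 17.
969 − 17 = 952.

952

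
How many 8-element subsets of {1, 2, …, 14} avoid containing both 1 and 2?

2079

All 8-subsets: C(14,8) = 3003. Those containing both fixed elements: C(12,6) = 924.
3003 − 924 = 2079.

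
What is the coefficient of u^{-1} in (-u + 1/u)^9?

General term: C(9,j)·(-u)^j·(1/u)^(9-j), with u-exponent 1j − 1(9−j) = 2j − 9.
Set 2j − 9 = -1: j = 4.
C(9,4) = 126; (-1)^4 = 1; 1^5 = 1.
Coefficient = 126 · 1 · 1 = 126.

126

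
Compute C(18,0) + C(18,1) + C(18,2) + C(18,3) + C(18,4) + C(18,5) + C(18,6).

1 + 18 + 153 + 816 + 3060 + 8568 + 18564 = 31180.

31180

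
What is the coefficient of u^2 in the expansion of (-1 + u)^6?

The general term is C(6,j)·(-1)^j·(u)^(6-j); the u^2 term has j = 4.
C(6,4) = 15.
Coefficient = C(6,4) = 15.

15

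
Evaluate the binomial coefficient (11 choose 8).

165

C(11,8) = C(11,3) by symmetry.
C(11,3) = (11·10·9) / 3! = 990 / 6 = 165.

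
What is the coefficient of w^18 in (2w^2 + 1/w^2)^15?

1863680

General term: C(15,j)·(2w^2)^j·(1/w^2)^(15-j), with w-exponent 2j − 2(15−j) = 4j − 30.
Set 4j − 30 = 18: j = 12.
C(15,12) = 455; 2^12 = 4096; 1^3 = 1.
Coefficient = 455 · 4096 · 1 = 1863680.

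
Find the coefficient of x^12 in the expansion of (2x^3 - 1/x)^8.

-1792

General term: C(8,j)·(2x^3)^j·(-1/x)^(8-j), with x-exponent 3j − 1(8−j) = 4j − 8.
Set 4j − 8 = 12: j = 5.
C(8,5) = 56; 2^5 = 32; (-1)^3 = -1.
Coefficient = 56 · 32 · (-1) = -1792.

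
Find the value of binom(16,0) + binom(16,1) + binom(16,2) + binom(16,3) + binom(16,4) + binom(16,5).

6885

1 + 16 + 120 + 560 + 1820 + 4368 = 6885.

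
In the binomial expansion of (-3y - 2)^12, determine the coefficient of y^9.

The general term is C(12,j)·(-3y)^j·(-2)^(12-j); the y^9 term has j = 9.
C(12,9) = 220.
Coefficient = C(12,9) · (-3)^9 · (-2)^3 = 220 · (-19683) · (-8) = 34642080.

34642080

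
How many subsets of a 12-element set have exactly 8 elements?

495

Choose the 8 positions: C(12,8) = 495.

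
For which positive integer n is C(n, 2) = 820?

n(n−1)/2 = 820 ⇒ n(n−1) = 1640. Since 41·40 = 1640, n = 41.

41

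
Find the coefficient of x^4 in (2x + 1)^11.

5280

The general term is C(11,j)·(2x)^j·(1)^(11-j); the x^4 term has j = 4.
C(11,4) = 330.
Coefficient = C(11,4) · 2^4 = 330 · 16 = 5280.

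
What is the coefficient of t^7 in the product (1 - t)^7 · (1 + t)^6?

Coefficient of t^7 = Σ_{j} C(7,j)·(-1)^j·C(6,7-j)·1^(7-j) for j from 1 to 7.
= (-7) + 126 + (-525) + 700 + (-315) + 42 + (-1) = 20.

20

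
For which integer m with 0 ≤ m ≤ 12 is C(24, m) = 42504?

C(24,m) increases on 0 ≤ m ≤ 12. C(24,4) = 10626 and C(24,5) = 42504, so m = 5.

5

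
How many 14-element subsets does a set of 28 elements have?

40116600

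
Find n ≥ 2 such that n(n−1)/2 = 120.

n(n−1)/2 = 120 ⇒ n(n−1) = 240. Since 16·15 = 240, n = 16.

16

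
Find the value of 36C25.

C(36,25) = C(36,11) by symmetry.
C(36,11) = (36·35·34·33·32·31·30·29·28·27·26) / 11! = 23982224839372800 / 39916800 = 600805296.

600805296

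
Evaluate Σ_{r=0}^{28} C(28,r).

Setting x = 1 in (1+x)^28 gives Σ C(28,r) = 2^28 = 268435456.

268435456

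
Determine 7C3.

C(7,3) = (7·6·5) / 3! = 210 / 6 = 35.

35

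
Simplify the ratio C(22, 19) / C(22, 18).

4/19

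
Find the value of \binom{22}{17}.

C(22,17) = C(22,5) by symmetry.
C(22,5) = (22·21·20·19·18) / 5! = 3160080 / 120 = 26334.

26334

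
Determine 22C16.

74613

C(22,16) = C(22,6) by symmetry.
C(22,6) = (22·21·20·19·18·17) / 6! = 53721360 / 720 = 74613.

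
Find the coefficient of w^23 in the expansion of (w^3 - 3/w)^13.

General term: C(13,j)·(w^3)^j·(-3/w)^(13-j), with w-exponent 3j − 1(13−j) = 4j − 13.
Set 4j − 13 = 23: j = 9.
C(13,9) = 715; 1^9 = 1; (-3)^4 = 81.
Coefficient = 715 · 1 · 81 = 57915.

57915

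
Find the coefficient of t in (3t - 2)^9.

6912

The general term is C(9,j)·(3t)^j·(-2)^(9-j); the t^1 term has j = 1.
C(9,1) = 9.
Coefficient = C(9,1) · 3^1 · (-2)^8 = 9 · 3 · 256 = 6912.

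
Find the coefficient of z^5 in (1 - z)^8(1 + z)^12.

Coefficient of z^5 = Σ_{j} C(8,j)·(-1)^j·C(12,5-j)·1^(5-j) for j from 0 to 5.
= 792 + (-3960) + 6160 + (-3696) + 840 + (-56) = 80.

80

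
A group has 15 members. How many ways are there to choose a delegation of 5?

This is C(15,5) = 3003.

3003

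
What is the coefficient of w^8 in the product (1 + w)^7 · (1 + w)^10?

24310

Coefficient of w^8 = Σ_{j} C(7,j)·C(10,8-j) for j from 0 to 7.
= 45 + 840 + 4410 + 8820 + 7350 + 2520 + 315 + 10 = 24310.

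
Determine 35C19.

C(35,19) = C(35,16) by symmetry.
C(35,16) = (35·34·33·32·31·30·29·28·27·26·25·24·23·22·21·20) / 16! = 84945040381058457600000 / 20922789888000 = 4059928950.

4059928950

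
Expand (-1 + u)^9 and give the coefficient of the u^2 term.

-36

The general term is C(9,j)·(-1)^j·(u)^(9-j); the u^2 term has j = 7.
C(9,7) = 36.
Coefficient = C(9,7) · (-1)^7 = 36 · (-1) = -36.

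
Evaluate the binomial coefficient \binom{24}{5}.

42504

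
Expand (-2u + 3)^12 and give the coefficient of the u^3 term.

-34642080

The general term is C(12,j)·(-2u)^j·(3)^(12-j); the u^3 term has j = 3.
C(12,3) = 220.
Coefficient = C(12,3) · (-2)^3 · 3^9 = 220 · (-8) · 19683 = -34642080.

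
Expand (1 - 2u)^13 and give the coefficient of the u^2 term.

The general term is C(13,j)·(1)^j·(-2u)^(13-j); the u^2 term has j = 11.
C(13,11) = 78.
Coefficient = C(13,11) · (-2)^2 = 78 · 4 = 312.

312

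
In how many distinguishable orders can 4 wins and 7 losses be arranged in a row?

330

Choose positions for the wins: C(11,4) = 330.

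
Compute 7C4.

35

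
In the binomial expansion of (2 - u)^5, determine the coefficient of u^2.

The general term is C(5,j)·(2)^j·(-u)^(5-j); the u^2 term has j = 3.
C(5,3) = 10.
Coefficient = C(5,3) · 2^3 = 10 · 8 = 80.

80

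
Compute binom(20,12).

C(20,12) = C(20,8) by symmetry.
C(20,8) = (20·19·18·17·16·15·14·13) / 8! = 5079110400 / 40320 = 125970.

125970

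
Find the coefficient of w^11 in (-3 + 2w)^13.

The general term is C(13,j)·(-3)^j·(2w)^(13-j); the w^11 term has j = 2.
C(13,2) = 78.
Coefficient = C(13,2) · (-3)^2 · 2^11 = 78 · 9 · 2048 = 1437696.

1437696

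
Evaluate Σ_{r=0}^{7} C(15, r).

16384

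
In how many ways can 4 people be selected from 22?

7315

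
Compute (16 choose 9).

11440

C(16,9) = C(16,7) by symmetry.
C(16,7) = (16·15·14·13·12·11·10) / 7! = 57657600 / 5040 = 11440.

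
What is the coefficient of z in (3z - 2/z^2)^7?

General term: C(7,j)·(3z)^j·(-2/z^2)^(7-j), with z-exponent 1j − 2(7−j) = 3j − 14.
Set 3j − 14 = 1: j = 5.
C(7,5) = 21; 3^5 = 243; (-2)^2 = 4.
Coefficient = 21 · 243 · 4 = 20412.

20412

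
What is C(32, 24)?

C(32,24) = C(32,8) by symmetry.
C(32,8) = (32·31·30·29·28·27·26·25) / 8! = 424097856000 / 40320 = 10518300.

10518300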